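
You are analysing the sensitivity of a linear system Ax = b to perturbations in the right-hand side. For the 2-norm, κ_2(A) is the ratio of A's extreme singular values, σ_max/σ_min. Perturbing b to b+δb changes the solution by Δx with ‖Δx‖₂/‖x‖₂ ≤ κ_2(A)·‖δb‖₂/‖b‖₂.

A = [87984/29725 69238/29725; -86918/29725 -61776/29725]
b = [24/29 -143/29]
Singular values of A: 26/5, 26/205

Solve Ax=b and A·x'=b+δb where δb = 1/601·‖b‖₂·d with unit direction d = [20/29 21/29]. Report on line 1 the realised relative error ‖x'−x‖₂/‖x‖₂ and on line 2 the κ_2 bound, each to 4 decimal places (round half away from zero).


from the listed singular values, σ₁ = 26/5, σ_n = 26/205
κ = σ_max/σ_min = (26/5)/(26/205) = 41.0000
bound on ‖Δx‖/‖x‖: κ·ε = 41.0000·1/601 = 0.0682
solve Ax = b  →  x = [14.8077 -18.4615]
‖b‖₂ = 5.0000 and ‖x‖₂ = 23.6664
re-solving with b+δb shifts x by Δx of norm 0.0656
realised ‖Δx‖/‖x‖ = 0.0028
so the bound overstates the realised error by a factor of ≈ 24.6130 (computed from the unrounded values)

0.0028
0.0682


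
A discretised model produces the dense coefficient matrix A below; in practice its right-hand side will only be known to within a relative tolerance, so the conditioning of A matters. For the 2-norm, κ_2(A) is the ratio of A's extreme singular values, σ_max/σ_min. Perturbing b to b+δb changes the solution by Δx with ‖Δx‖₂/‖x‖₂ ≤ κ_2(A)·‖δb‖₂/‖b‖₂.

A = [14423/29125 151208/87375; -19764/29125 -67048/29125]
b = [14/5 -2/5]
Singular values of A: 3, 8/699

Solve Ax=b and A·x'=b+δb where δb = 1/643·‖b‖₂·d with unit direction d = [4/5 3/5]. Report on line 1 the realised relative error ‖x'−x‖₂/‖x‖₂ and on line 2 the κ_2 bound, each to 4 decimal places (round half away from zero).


0.0022
0.4077

from the listed singular values, σ₁ = 3, σ_n = 8/699
condition number: 3 ÷ (8/699) = 262.1250
κ_2(A)·‖δb‖/‖b‖ = 0.4077
solve Ax = b  →  x = [-167.5733 49.5700]
‖b‖₂ = 2.8284 and ‖x‖₂ = 174.7513
δb = ε·‖b‖·d = [0.0035 0.0026]; solving A·Δx = δb gives ‖Δx‖ = 0.3843
dividing the unrounded norms, ‖Δx‖/‖x‖ = 0.0022
tightness: 0.0022 against a bound of 0.4077 (unrounded ratio ≈ 0.0054)


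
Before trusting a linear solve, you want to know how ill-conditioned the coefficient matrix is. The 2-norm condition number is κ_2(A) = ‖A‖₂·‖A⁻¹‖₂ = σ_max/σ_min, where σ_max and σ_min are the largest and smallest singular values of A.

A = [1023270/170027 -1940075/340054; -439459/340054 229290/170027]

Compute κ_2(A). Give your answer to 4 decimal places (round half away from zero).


AᵀA = [2606454601/68790436 -620459280/17197609; -620459280/17197609 2364180025/68790436]; tr = 2955193/40898, det = 180625/327184
λ_max, λ_min = (2955193/40898 ± √2182368016656/418161601)/2 = 289/4, 625/81796
σ_max=√(289/4)=(17/2), σ_min=√(625/81796)=(25/286) → κ = 97.2400

97.2400


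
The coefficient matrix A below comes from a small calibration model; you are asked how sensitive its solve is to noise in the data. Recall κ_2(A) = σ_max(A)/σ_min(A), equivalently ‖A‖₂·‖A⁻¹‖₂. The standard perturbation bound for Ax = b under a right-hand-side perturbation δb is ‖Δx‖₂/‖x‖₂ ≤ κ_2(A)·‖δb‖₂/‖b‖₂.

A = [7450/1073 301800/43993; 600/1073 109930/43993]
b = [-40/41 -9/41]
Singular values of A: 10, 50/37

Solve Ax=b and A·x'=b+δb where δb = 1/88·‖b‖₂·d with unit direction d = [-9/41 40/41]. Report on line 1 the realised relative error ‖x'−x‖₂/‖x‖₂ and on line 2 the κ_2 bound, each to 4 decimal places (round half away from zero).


0.0841
0.0841

σ_max = 10, σ_min = 50/37
κ = σ_max/σ_min = 10/(50/37) = 7.4000
bound on ‖Δx‖/‖x‖: κ·ε = 7.4000·1/88 = 0.0841
solve Ax = b  →  x = [-0.0690 -0.0724]
2-norm of b is 1.0000; of x, 0.1000
re-solving with b+δb shifts x by Δx of norm 0.0084
relative error = 0.0841
realised/bound = 1 exactly: the bound is attained for this b and d


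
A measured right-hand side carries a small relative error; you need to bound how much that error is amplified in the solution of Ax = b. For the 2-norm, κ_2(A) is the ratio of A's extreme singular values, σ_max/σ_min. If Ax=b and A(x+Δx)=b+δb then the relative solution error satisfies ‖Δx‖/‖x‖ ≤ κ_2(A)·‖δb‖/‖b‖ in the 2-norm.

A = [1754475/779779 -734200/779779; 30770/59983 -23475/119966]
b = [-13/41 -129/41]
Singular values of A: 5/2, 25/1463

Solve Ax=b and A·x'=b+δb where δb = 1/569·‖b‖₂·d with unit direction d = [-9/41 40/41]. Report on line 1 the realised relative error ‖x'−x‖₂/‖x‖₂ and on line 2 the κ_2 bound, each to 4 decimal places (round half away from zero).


0.0019
0.2571

σ_max = 5/2, σ_min = 25/1463
condition number: (5/2) ÷ (25/1463) = 146.3000
worst-case relative error ≤ 146.3000 × 1/569 = 0.2571
solve Ax = b  →  x = [-67.8923 -161.9015]
2-norm of b is 3.1623; of x, 175.5605
δb = ε·‖b‖·d = [-0.0012 0.0054]; solving A·Δx = δb gives ‖Δx‖ = 0.3252
realised ‖Δx‖/‖x‖ = 0.0019
realised/bound (from unrounded values) ≈ 0.0072


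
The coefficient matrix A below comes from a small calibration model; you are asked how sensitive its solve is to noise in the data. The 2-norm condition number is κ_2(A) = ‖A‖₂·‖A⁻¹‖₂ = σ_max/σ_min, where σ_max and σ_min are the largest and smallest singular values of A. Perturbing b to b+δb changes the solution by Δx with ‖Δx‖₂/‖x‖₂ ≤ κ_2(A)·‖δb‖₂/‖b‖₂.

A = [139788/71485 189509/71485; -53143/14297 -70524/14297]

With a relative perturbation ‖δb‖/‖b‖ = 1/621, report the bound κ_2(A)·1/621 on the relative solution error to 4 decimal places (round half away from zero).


form AᵀA = [311920921/17682025 415873728/17682025; 415873728/17682025 554513929/17682025] with trace 34657394/707281 and determinant 30625/707281
solving λ² − 34657394/707281·λ + 30625/707281 = 0 gives λ = 49, 625/707281
so κ_2 = √(49 / (625/707281)) = 235.4800
κ_2(A)·‖δb‖/‖b‖ = 0.3792

0.3792


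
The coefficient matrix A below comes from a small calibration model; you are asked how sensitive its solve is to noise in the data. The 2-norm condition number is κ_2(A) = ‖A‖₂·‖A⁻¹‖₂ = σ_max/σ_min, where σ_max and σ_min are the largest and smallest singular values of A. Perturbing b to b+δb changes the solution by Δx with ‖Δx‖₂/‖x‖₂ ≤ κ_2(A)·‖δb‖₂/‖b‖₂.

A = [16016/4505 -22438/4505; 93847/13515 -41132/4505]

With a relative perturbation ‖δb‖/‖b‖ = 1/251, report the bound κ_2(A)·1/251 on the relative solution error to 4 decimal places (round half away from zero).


0.3167

M = AᵀA = [38463217/632025 -17087252/210675; -17087252/210675 7596212/70225]. tr(M)=4273165/25281, det(M)=114244/25281
char-poly roots: 169 and 676/25281
σ_max=√169=13, σ_min=√(676/25281)=(26/159) → κ = 79.5000
κ_2(A)·‖δb‖/‖b‖ = 0.3167


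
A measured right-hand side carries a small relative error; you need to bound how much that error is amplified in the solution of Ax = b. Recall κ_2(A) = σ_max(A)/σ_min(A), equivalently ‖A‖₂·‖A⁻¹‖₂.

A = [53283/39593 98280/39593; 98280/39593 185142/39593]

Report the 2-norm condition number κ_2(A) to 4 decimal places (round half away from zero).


AᵀA = [43245801/5424241 81081000/5424241; 81081000/5424241 152029476/5424241]; tr = 675693/18769, det = 324/18769
eigenvalues of AᵀA: λ = (tr ± √(tr²−4·det))/2 = 36, 9/18769
κ_2(A) = √(λ_max/λ_min) = √(36 / (9/18769)) = 274.0000

274.0000


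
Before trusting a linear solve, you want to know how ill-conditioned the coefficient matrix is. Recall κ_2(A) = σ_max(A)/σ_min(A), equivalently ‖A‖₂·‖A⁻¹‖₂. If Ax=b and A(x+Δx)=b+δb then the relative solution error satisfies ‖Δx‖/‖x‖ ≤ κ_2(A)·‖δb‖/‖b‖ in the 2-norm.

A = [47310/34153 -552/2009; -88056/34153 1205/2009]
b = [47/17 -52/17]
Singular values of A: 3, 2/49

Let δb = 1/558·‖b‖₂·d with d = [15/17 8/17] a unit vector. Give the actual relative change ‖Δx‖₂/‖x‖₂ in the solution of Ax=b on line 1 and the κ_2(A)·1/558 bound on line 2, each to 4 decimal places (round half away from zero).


σ_max = 3, σ_min = 2/49
condition number: 3 ÷ (2/49) = 73.5000
κ_2(A)·‖δb‖/‖b‖ = 0.1317
solve Ax = b  →  x = [6.6789 23.6098]
‖b‖ = 4.1231, ‖x‖ = 24.5363
δb = ε·‖b‖·d = [0.0065 0.0035]; solving A·Δx = δb gives ‖Δx‖ = 0.1810
dividing the unrounded norms, ‖Δx‖/‖x‖ = 0.0074
tightness: 0.0074 against a bound of 0.1317 (unrounded ratio ≈ 0.0560)

0.0074
0.1317


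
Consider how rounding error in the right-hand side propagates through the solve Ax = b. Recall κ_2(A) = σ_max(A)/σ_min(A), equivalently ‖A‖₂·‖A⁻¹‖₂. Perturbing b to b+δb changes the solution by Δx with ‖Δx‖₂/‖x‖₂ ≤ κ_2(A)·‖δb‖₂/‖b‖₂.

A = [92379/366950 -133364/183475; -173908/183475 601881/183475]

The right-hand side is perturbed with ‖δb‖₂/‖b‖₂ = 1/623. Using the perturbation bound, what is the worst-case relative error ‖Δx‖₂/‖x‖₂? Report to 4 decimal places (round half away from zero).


AᵀA = [77043337/80102500 -65932146/20025625; -65932146/20025625 226083697/20025625]; tr = 1570205/128164, det = 2401/128164
solving λ² − 1570205/128164·λ + 2401/128164 = 0 gives λ = 49/4, 49/32041
κ = σ_max/σ_min = (7/2)/(7/179) = 89.5000
worst-case relative error ≤ 89.5000 × 1/623 = 0.1437

0.1437


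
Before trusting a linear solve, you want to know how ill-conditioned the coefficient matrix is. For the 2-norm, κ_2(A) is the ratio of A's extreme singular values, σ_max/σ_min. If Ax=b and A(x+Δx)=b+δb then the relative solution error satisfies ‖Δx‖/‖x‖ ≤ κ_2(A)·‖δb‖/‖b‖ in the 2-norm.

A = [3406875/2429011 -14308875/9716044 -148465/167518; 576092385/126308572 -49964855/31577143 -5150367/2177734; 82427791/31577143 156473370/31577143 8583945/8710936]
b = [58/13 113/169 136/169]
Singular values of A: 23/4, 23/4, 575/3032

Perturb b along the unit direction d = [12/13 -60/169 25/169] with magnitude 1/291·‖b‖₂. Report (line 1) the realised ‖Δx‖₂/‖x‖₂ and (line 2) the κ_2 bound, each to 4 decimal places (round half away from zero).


0.0039
0.1042

largest singular value 23/4, smallest 575/3032
condition number: (23/4) ÷ (575/3032) = 30.3200
worst-case relative error ≤ 30.3200 × 1/291 = 0.1042
solve Ax = b  →  x = [7.1829 -7.2899 18.4471]
‖b‖₂ = 4.5826 and ‖x‖₂ = 21.0958
Δx = A⁻¹·δb where δb = 1/291·4.5826·d; ‖Δx‖ = 0.0830
relative error = 0.0039
so the bound overstates the realised error by a factor of ≈ 26.4700 (computed from the unrounded values)


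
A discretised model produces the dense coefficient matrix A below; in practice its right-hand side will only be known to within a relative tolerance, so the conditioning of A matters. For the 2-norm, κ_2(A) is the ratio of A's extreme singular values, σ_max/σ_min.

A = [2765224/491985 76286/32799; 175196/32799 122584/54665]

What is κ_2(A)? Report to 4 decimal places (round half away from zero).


391.5000

form AᵀA = [17303843536/287811225 96131728/3837483; 96131728/3837483 333805444/31979025] with trace 120166228/1703025 and determinant 153664/4730625
λ_max, λ_min = (120166228/1703025 ± √577581820516624/116011766025)/2 = 1764/25, 784/1703025
so κ_2 = √((1764/25) / (784/1703025)) = 391.5000


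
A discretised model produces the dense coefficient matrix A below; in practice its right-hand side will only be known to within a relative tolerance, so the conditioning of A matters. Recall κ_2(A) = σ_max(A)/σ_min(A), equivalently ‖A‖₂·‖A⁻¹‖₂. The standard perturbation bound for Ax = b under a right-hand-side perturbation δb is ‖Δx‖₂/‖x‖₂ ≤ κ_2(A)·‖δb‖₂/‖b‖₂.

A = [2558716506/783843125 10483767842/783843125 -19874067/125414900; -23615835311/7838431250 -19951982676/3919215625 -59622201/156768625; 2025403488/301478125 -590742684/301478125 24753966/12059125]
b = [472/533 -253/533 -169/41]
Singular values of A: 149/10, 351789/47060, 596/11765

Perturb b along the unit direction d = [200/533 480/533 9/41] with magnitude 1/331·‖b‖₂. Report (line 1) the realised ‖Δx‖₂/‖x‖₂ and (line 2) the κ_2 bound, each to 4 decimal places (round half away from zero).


largest singular value 149/10, smallest 596/11765
κ_2(A) = (149/10) / (596/11765) = 294.1250
perturbation bound = 294.1250·1/331 = 0.8886
solve Ax = b  →  x = [4.8317 -1.3393 -19.1002]
‖b‖₂ = 4.2426 and ‖x‖₂ = 19.7473
with δb = [0.0048 0.0115 0.0028], A·Δx = δb → ‖Δx‖ = 0.2530
realised ‖Δx‖/‖x‖ = 0.0128
so the bound overstates the realised error by a factor of ≈ 69.3518 (computed from the unrounded values)

0.0128
0.8886


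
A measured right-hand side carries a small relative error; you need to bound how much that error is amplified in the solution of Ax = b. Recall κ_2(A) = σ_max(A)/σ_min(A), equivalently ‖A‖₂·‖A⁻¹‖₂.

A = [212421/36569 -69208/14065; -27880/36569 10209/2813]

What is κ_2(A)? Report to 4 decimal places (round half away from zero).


M = AᵀA = [271597489/7912969 -1240335936/39564845; -1240335936/39564845 7395339289/197824225]. tr(M)=16867154/235225, det(M)=2825761/9409
char-poly roots: 1681/25 and 42025/9409
so κ_2 = √((1681/25) / (42025/9409)) = 3.8800

3.8800


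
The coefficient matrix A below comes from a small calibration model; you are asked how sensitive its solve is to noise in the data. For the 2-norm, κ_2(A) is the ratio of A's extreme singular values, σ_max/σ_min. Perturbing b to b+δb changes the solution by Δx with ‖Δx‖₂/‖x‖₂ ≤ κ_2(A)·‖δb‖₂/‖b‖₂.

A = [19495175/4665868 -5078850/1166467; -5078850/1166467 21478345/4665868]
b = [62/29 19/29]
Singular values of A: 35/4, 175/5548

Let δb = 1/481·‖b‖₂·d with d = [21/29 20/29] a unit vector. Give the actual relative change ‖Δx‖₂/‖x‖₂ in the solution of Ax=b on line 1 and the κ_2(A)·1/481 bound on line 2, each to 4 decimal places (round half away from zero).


from the listed singular values, σ₁ = 35/4, σ_n = 175/5548
κ = σ_max/σ_min = (35/4)/(175/5548) = 277.4000
bound on ‖Δx‖/‖x‖: κ·ε = 277.4000·1/481 = 0.5767
solve Ax = b  →  x = [45.9933 43.6453]
‖b‖ = 2.2361, ‖x‖ = 63.4058
re-solving with b+δb shifts x by Δx of norm 0.1474
dividing the unrounded norms, ‖Δx‖/‖x‖ = 0.0023
tightness: 0.0023 against a bound of 0.5767 (unrounded ratio ≈ 0.0040)

0.0023
0.5767


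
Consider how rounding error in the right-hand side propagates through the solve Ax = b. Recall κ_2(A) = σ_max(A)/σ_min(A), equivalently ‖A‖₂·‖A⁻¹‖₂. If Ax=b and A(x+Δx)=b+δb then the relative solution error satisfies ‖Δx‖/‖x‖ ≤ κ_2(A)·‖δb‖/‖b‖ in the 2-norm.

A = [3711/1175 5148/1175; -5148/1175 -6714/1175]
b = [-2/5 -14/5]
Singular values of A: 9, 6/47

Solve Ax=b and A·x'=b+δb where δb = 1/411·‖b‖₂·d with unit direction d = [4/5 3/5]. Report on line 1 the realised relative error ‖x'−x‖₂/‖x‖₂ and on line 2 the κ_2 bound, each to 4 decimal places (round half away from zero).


0.0034
0.1715

σ_max = 9, σ_min = 6/47
κ = σ_max/σ_min = 9/(6/47) = 70.5000
worst-case relative error ≤ 70.5000 × 1/411 = 0.1715
solve Ax = b  →  x = [12.6667 -9.2222]
2-norm of b is 2.8284; of x, 15.6682
Δx = A⁻¹·δb where δb = 1/411·2.8284·d; ‖Δx‖ = 0.0539
relative error = 0.0034
so the bound overstates the realised error by a factor of ≈ 49.8560 (computed from the unrounded values)


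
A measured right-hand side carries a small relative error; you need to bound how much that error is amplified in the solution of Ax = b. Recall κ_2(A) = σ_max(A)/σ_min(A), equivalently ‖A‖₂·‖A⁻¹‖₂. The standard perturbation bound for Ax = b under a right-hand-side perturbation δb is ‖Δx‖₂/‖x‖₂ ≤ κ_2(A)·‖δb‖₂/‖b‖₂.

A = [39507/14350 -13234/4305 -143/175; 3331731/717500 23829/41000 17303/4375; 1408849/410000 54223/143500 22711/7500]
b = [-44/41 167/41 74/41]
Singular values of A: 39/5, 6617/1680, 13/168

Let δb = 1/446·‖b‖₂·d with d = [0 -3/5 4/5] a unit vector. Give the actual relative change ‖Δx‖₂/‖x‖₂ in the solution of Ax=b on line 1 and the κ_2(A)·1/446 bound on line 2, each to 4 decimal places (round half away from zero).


0.0103
0.2260

largest singular value 39/5, smallest 13/168
κ_2(A) = (39/5) / (13/168) = 100.8000
perturbation bound = 100.8000·1/446 = 0.2260
solve Ax = b  →  x = [6.4305 8.1601 -7.7193]
‖b‖₂ = 4.5826 and ‖x‖₂ = 12.9432
Δx = A⁻¹·δb where δb = 1/446·4.5826·d; ‖Δx‖ = 0.1328
dividing the unrounded norms, ‖Δx‖/‖x‖ = 0.0103
realised/bound (from unrounded values) ≈ 0.0454


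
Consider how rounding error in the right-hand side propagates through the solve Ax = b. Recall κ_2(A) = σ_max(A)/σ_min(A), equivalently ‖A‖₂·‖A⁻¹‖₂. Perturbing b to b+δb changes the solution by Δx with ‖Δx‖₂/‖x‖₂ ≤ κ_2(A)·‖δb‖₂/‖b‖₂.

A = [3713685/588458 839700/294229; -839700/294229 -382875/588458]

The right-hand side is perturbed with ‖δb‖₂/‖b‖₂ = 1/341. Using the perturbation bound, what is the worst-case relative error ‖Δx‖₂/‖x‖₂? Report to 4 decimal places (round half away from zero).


M = AᵀA = [98294915025/2049010756 10177164000/512252689; 10177164000/512252689 17556080625/2049010756]. tr(M)=342754425/6062162, det(M)=791015625/48497296
eigenvalues of AᵀA: λ = (tr ± √(tr²−4·det))/2 = 225/4, 3515625/12124324
κ = σ_max/σ_min = (15/2)/(1875/3482) = 13.9280
κ_2(A)·‖δb‖/‖b‖ = 0.0408

0.0408


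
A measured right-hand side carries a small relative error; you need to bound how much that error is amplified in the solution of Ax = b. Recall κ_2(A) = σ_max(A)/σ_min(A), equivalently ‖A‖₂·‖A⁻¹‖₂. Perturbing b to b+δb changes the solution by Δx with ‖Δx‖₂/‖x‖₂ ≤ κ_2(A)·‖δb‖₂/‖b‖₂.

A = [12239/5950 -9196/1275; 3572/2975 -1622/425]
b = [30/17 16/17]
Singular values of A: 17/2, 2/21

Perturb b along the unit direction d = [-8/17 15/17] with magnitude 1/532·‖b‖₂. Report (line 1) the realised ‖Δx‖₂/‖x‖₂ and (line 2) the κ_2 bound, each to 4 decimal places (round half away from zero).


from the listed singular values, σ₁ = 17/2, σ_n = 2/21
κ = σ_max/σ_min = (17/2)/(2/21) = 89.2500
perturbation bound = 89.2500·1/532 = 0.1678
solve Ax = b  →  x = [0.0659 -0.2259]
‖b‖ = 2.0000, ‖x‖ = 0.2353
Δx = A⁻¹·δb where δb = 1/532·2.0000·d; ‖Δx‖ = 0.0395
relative error = 0.1678
realised/bound = 1 exactly: the bound is attained for this b and d

0.1678
0.1678


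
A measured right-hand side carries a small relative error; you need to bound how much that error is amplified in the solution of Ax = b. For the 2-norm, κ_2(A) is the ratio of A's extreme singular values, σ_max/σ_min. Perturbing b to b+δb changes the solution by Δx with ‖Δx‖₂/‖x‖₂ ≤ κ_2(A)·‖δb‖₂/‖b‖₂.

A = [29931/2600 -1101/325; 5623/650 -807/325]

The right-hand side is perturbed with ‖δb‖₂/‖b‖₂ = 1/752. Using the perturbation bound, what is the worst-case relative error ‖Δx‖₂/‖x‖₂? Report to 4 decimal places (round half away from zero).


form AᵀA = [56070193/270400 -2044203/33800; -2044203/33800 74538/4225] with trace 2433625/10816 and determinant 5625/10816
char-poly roots: 225 and 25/10816
σ_max=√225=15, σ_min=√(25/10816)=(5/104) → κ = 312.0000
worst-case relative error ≤ 312.0000 × 1/752 = 0.4149

0.4149


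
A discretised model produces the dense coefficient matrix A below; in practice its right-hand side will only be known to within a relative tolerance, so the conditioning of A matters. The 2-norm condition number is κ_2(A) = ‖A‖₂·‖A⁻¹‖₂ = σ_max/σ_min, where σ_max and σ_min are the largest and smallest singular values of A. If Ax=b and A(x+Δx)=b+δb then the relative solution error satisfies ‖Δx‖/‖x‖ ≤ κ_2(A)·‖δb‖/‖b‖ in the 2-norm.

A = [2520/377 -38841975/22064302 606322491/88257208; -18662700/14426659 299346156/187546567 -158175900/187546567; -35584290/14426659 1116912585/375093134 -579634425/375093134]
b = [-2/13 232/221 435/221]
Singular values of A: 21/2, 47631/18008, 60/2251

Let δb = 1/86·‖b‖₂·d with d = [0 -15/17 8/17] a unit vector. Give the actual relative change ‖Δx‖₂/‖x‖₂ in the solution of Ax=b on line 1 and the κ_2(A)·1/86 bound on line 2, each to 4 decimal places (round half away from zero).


largest singular value 21/2, smallest 60/2251
condition number: (21/2) ÷ (60/2251) = 393.9250
κ_2(A)·‖δb‖/‖b‖ = 4.5805
solve Ax = b  →  x = [-0.0657 0.7245 0.2272]
2-norm of b is 2.2361; of x, 0.7621
δb = ε·‖b‖·d = [0.0000 -0.0229 0.0122]; solving A·Δx = δb gives ‖Δx‖ = 0.9755
dividing the unrounded norms, ‖Δx‖/‖x‖ = 1.2799
so the bound overstates the realised error by a factor of ≈ 3.5787 (computed from the unrounded values)

1.2799
4.5805


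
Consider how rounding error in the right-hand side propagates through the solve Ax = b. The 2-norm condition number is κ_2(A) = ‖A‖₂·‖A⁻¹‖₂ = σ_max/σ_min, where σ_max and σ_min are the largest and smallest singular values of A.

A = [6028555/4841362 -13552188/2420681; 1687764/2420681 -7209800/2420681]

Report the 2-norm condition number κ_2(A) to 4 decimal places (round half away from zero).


form AᵀA = [165182230681/81103065796 -183455004330/20275766449; -183455004330/20275766449 815373756496/20275766449] with trace 2038475465/48246916 and determinant 456976/12061729
λ_max, λ_min = (2038475465/48246916 ± √4155029458483989969/2327764903511056)/2 = 169/4, 10816/12061729
κ = σ_max/σ_min = (13/2)/(104/3473) = 217.0625

217.0625


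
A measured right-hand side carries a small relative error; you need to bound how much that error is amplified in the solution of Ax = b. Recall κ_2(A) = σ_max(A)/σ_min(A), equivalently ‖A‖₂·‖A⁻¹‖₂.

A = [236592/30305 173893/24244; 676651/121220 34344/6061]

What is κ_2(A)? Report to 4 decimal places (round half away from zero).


41.8000

form AᵀA = [54138758689/587771536 3219029730/36735721; 3219029730/36735721 49110940825/587771536] with trace 61385077/349448 and determinant 197262025/11182336
λ_max, λ_min = (61385077/349448 ± √234969442236369/7632119044)/2 = 2809/16, 70225/698896
κ = σ_max/σ_min = (53/4)/(265/836) = 41.8000


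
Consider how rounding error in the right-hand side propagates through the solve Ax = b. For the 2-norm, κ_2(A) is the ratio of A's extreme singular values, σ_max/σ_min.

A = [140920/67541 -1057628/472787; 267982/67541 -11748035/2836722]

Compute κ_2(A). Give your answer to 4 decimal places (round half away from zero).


AᵀA = [317206916/15784729 -6993957685/331479309; -6993957685/331479309 616903452841/27844261956]; tr = 1398878065/33108516, det = 456976/8277129
eigenvalues of AᵀA: λ = (tr ± √(tr²−4·det))/2 = 169/4, 10816/8277129
κ_2(A) = √(λ_max/λ_min) = √((169/4) / (10816/8277129)) = 179.8125

179.8125


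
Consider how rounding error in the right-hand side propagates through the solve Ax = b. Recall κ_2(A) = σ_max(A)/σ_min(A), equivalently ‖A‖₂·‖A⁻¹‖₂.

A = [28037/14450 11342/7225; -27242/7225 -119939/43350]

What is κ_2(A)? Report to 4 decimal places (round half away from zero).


51.0000

M = AᵀA = [103933/5780 292136/21675; 292136/21675 2632033/260100]. tr(M)=3654509/130050, det(M)=7890481/26010000
eigenvalues of AᵀA: λ = (tr ± √(tr²−4·det))/2 = 2809/100, 2809/260100
κ_2(A) = √(λ_max/λ_min) = √((2809/100) / (2809/260100)) = 51.0000


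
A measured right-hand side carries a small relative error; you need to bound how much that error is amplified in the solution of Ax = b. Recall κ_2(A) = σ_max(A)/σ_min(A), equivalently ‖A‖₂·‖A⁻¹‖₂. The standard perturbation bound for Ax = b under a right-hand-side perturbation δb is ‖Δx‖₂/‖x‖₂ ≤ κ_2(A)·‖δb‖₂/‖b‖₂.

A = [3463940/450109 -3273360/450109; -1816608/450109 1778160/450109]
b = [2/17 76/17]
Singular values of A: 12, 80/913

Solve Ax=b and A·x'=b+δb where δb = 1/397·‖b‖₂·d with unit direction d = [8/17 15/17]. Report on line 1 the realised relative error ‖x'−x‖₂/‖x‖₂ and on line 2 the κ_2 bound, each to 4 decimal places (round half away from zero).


σ_max = 12, σ_min = 80/913
condition number: 12 ÷ (80/913) = 136.9500
worst-case relative error ≤ 136.9500 × 1/397 = 0.3450
solve Ax = b  →  x = [31.3621 33.1718]
2-norm of b is 4.4721; of x, 45.6503
re-solving with b+δb shifts x by Δx of norm 0.1286
dividing the unrounded norms, ‖Δx‖/‖x‖ = 0.0028
so the bound overstates the realised error by a factor of ≈ 122.4926 (computed from the unrounded values)

0.0028
0.3450


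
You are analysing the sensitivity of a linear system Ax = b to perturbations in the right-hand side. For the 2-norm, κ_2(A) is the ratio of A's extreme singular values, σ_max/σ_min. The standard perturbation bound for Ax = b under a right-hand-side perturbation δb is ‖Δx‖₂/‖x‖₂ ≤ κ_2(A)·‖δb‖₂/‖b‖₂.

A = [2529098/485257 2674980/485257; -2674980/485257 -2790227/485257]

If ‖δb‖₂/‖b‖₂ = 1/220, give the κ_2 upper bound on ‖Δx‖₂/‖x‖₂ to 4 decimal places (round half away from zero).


form AᵀA = [16113977044/279993289 16919248500/279993289; 16919248500/279993289 17765617969/279993289] with trace 40284893/332929 and determinant 58564/332929
solving λ² − 40284893/332929·λ + 58564/332929 = 0 gives λ = 121, 484/332929
σ_max=√121=11, σ_min=√(484/332929)=(22/577) → κ = 288.5000
bound on ‖Δx‖/‖x‖: κ·ε = 288.5000·1/220 = 1.3114

1.3114


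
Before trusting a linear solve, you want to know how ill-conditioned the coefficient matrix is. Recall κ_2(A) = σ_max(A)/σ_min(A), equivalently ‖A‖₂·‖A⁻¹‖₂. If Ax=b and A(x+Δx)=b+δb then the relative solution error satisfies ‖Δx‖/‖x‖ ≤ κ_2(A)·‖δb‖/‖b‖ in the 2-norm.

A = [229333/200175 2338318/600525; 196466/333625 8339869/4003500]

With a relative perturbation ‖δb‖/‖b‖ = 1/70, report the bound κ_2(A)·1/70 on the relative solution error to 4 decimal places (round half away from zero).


3.2297

AᵀA = [5751663061/3466265625 118290405737/20797593750; 118290405737/20797593750 9733817169841/499142250000]; tr = 16899290641/798627600, det = 279841/31945104
λ_max, λ_min = (16899290641/798627600 ± √285563675294369030881/637806043481760000)/2 = 529/25, 13225/31945104
κ = σ_max/σ_min = (23/5)/(115/5652) = 226.0800
bound on ‖Δx‖/‖x‖: κ·ε = 226.0800·1/70 = 3.2297


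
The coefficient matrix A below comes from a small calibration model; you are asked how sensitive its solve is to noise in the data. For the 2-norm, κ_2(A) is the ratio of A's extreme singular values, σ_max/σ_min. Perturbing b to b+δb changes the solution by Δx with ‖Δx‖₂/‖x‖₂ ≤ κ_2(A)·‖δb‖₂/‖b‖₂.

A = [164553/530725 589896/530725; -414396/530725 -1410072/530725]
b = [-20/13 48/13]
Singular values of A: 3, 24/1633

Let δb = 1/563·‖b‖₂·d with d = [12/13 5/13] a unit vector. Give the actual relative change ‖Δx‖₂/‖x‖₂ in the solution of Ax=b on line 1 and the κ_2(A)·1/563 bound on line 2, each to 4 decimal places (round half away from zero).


0.3626
0.3626

from the listed singular values, σ₁ = 3, σ_n = 24/1633
condition number: 3 ÷ (24/1633) = 204.1250
worst-case relative error ≤ 204.1250 × 1/563 = 0.3626
solve Ax = b  →  x = [-0.3733 -1.2800]
2-norm of b is 4.0000; of x, 1.3333
δb = ε·‖b‖·d = [0.0066 0.0027]; solving A·Δx = δb gives ‖Δx‖ = 0.4834
relative error = 0.3626
tightness: 0.3626 against a bound of 0.3626; the bound is attained (ratio 1)


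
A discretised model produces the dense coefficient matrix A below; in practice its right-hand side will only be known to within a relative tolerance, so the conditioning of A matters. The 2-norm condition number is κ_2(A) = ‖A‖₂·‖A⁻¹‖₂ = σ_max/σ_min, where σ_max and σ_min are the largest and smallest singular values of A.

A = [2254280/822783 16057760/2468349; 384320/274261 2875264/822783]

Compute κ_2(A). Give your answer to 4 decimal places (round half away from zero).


AᵀA = [1706440000/180189477 12282108160/540568431; 12282108160/540568431 88436503552/1621705293]; tr = 7984189504/124746561, det = 26214400/124746561
λ_max, λ_min = (7984189504/124746561 ± √63734201410789052416/15561704481326721)/2 = 64, 409600/124746561
κ_2(A) = √(λ_max/λ_min) = √(64 / (409600/124746561)) = 139.6125

139.6125


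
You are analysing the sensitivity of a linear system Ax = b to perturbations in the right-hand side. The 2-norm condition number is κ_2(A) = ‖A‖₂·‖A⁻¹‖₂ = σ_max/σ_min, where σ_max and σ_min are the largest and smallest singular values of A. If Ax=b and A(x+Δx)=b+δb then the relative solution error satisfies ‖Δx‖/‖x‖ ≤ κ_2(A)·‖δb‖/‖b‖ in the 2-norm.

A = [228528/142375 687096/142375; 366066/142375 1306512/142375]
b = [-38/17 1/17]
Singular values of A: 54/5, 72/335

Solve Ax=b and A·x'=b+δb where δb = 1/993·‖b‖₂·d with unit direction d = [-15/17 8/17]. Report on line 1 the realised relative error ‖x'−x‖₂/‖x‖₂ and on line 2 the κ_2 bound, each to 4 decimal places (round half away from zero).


from the listed singular values, σ₁ = 54/5, σ_n = 72/335
κ_2(A) = (54/5) / (72/335) = 50.2500
bound on ‖Δx‖/‖x‖: κ·ε = 50.2500·1/993 = 0.0506
solve Ax = b  →  x = [-8.9593 2.5167]
‖b‖₂ = 2.2361 and ‖x‖₂ = 9.3060
δb = ε·‖b‖·d = [-0.0020 0.0011]; solving A·Δx = δb gives ‖Δx‖ = 0.0105
realised ‖Δx‖/‖x‖ = 0.0011
so the bound overstates the realised error by a factor of ≈ 44.9472 (computed from the unrounded values)

0.0011
0.0506


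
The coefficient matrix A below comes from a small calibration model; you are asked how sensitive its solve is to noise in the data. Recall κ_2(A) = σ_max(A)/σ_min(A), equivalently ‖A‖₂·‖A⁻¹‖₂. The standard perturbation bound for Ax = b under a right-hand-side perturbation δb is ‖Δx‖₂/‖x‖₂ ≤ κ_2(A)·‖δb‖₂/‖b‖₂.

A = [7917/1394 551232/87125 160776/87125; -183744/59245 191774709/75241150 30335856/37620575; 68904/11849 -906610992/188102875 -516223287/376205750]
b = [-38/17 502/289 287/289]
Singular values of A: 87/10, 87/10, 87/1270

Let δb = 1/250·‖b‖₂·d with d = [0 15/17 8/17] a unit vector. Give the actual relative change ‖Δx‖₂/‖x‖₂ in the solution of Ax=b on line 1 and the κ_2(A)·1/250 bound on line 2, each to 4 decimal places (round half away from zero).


from the listed singular values, σ₁ = 87/10, σ_n = 87/1270
condition number: (87/10) ÷ (87/1270) = 127.0000
bound on ‖Δx‖/‖x‖: κ·ε = 127.0000·1/250 = 0.5080
solve Ax = b  →  x = [-0.1626 -8.3658 27.9719]
‖b‖₂ = 3.0000 and ‖x‖₂ = 29.1965
re-solving with b+δb shifts x by Δx of norm 0.1752
realised ‖Δx‖/‖x‖ = 0.0060
so the bound overstates the realised error by a factor of ≈ 84.6699 (computed from the unrounded values)

0.0060
0.5080


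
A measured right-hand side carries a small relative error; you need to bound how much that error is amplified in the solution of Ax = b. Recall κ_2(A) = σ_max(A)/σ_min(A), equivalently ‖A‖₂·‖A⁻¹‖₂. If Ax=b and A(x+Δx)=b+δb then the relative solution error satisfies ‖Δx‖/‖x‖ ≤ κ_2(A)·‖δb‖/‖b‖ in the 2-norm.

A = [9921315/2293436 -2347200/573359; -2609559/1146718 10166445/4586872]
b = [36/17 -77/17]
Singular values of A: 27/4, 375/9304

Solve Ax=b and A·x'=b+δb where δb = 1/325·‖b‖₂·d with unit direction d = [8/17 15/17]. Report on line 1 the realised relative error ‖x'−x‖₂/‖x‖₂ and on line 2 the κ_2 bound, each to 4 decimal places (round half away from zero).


0.0051
0.5153

from the listed singular values, σ₁ = 27/4, σ_n = 375/9304
κ_2(A) = (27/4) / (375/9304) = 167.4720
κ_2(A)·‖δb‖/‖b‖ = 0.5153
solve Ax = b  →  x = [-50.9033 -54.3077]
2-norm of b is 5.0000; of x, 74.4344
Δx = A⁻¹·δb where δb = 1/325·5.0000·d; ‖Δx‖ = 0.3817
relative error = 0.0051
tightness: 0.0051 against a bound of 0.5153 (unrounded ratio ≈ 0.0100)


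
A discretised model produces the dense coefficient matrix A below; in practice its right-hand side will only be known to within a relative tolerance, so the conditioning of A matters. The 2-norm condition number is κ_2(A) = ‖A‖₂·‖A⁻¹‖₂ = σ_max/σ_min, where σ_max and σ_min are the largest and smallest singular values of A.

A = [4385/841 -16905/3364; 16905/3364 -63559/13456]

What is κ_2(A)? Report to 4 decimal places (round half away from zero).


AᵀA = [705625/13456 -2687895/53824; -2687895/53824 10240441/215296]; tr = 25601/256, det = 25/64
λ_max, λ_min = (25601/256 ± √655308801/65536)/2 = 100, 1/256
σ_max=√100=10, σ_min=√(1/256)=(1/16) → κ = 160.0000

160.0000


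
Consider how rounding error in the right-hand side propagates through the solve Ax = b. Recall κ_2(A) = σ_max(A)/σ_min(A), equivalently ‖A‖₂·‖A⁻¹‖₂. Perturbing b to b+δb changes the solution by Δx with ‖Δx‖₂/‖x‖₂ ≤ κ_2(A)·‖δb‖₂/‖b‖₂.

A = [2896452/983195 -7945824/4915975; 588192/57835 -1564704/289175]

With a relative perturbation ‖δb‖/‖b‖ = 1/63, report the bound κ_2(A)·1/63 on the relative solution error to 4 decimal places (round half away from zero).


4.5901

form AᵀA = [4334988589200/38666896321 -2311958401920/38666896321; -2311958401920/38666896321 1233111066624/38666896321] with trace 19266780816/133795489 and determinant 33177600/133795489
solving λ² − 19266780816/133795489·λ + 33177600/133795489 = 0 gives λ = 144, 230400/133795489
κ_2(A) = √(λ_max/λ_min) = √(144 / (230400/133795489)) = 289.1750
perturbation bound = 289.1750·1/63 = 4.5901


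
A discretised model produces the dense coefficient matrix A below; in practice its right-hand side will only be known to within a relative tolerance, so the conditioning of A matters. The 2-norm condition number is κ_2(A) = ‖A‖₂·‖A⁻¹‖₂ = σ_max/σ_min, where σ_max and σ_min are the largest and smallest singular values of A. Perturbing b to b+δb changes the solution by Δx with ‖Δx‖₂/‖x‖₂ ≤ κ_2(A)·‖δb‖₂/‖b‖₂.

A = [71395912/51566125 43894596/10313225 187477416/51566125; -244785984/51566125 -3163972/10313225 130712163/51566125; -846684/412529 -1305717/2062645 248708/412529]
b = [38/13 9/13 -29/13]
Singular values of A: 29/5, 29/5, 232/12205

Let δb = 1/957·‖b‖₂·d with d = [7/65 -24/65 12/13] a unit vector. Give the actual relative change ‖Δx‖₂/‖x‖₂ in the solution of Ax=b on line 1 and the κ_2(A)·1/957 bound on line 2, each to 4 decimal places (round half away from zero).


0.0020
0.3188

from the listed singular values, σ₁ = 29/5, σ_n = 232/12205
condition number: (29/5) ÷ (232/12205) = 305.1250
perturbation bound = 305.1250·1/957 = 0.3188
solve Ax = b  →  x = [-40.3084 70.7345 -66.6519]
‖b‖ = 3.7417, ‖x‖ = 105.2169
re-solving with b+δb shifts x by Δx of norm 0.2057
realised ‖Δx‖/‖x‖ = 0.0020
realised/bound (from unrounded values) ≈ 0.0061


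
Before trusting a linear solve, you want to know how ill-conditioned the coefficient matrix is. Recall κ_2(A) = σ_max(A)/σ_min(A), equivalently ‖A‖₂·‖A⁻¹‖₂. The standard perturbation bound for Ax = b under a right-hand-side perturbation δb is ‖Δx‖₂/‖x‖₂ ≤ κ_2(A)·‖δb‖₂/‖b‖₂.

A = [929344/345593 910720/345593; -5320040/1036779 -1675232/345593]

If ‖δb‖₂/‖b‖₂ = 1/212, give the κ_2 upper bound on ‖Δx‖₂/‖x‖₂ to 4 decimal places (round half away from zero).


M = AᵀA = [124830270016/3719414169 39624282880/1239804723; 39624282880/1239804723 12580668416/413268241]. tr(M)=283063360/4422609, det(M)=1048576/4422609
λ_max, λ_min = (283063360/4422609 ± √80106316007870464/19559470366881)/2 = 64, 16384/4422609
σ_max=√64=8, σ_min=√(16384/4422609)=(128/2103) → κ = 131.4375
κ_2(A)·‖δb‖/‖b‖ = 0.6200

0.6200


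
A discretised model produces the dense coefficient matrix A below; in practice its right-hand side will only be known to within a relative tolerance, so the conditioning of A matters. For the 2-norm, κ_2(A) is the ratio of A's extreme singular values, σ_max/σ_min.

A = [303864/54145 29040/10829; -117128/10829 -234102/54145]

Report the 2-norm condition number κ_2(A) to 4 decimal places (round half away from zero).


36.7500

M = AᵀA = [115865728/780325 9647088/156065; 9647088/156065 20198772/780325]. tr(M)=418660/2401, det(M)=33732864/1500625
solving λ² − 418660/2401·λ + 33732864/1500625 = 0 gives λ = 4356/25, 7744/60025
κ_2(A) = √(λ_max/λ_min) = √((4356/25) / (7744/60025)) = 36.7500


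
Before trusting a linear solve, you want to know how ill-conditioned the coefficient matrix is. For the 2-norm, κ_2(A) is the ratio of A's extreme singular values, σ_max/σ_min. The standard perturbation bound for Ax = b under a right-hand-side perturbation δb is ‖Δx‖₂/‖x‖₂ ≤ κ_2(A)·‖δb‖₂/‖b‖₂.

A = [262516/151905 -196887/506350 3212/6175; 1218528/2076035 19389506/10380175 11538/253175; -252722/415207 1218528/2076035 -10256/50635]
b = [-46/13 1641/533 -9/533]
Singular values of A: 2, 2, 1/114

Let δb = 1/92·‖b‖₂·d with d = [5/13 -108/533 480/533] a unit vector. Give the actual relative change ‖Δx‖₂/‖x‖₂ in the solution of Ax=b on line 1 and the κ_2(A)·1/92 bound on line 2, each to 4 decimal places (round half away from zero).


0.0255
2.4783

largest singular value 2, smallest 1/114
κ_2(A) = 2 / (1/114) = 228.0000
worst-case relative error ≤ 228.0000 × 1/92 = 2.4783
solve Ax = b  →  x = [61.2073 -12.2341 -219.3000]
2-norm of b is 4.6904; of x, 228.0099
Δx = A⁻¹·δb where δb = 1/92·4.6904·d; ‖Δx‖ = 5.8120
dividing the unrounded norms, ‖Δx‖/‖x‖ = 0.0255
realised/bound (from unrounded values) ≈ 0.0103


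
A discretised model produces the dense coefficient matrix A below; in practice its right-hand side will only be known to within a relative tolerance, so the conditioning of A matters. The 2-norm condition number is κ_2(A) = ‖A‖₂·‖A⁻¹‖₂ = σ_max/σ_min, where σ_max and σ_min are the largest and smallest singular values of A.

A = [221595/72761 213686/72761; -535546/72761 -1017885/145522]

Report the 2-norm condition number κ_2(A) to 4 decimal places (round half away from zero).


386.0000

AᵀA = [1987655989/31326409 1892981475/31326409; 1892981475/31326409 7211459761/125305636]; tr = 18028637/148996, det = 14641/148996
char-poly roots: 121 and 121/148996
so κ_2 = √(121 / (121/148996)) = 386.0000


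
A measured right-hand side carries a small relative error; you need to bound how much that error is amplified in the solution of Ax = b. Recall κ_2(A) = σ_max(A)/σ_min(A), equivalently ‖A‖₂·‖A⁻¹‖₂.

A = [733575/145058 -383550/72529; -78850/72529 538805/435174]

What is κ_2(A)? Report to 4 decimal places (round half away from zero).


109.8000

form AᵀA = [334920625/12517444 -263704000/9388083; -263704000/9388083 3323196025/112656996] with trace 3767825/66978 and determinant 15625/59536
λ_max, λ_min = (3767825/66978 ± √3547948960000/1121513121)/2 = 225/4, 625/133956
κ = σ_max/σ_min = (15/2)/(25/366) = 109.8000


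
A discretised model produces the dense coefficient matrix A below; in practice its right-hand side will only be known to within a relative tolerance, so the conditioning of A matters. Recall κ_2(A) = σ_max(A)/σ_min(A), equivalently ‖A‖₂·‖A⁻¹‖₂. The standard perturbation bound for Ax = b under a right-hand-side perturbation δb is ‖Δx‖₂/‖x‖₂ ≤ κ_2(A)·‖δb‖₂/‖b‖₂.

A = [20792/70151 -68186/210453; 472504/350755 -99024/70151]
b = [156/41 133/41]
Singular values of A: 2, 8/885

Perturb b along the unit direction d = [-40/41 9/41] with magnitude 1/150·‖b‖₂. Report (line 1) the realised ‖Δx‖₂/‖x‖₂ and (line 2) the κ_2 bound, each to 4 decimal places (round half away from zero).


largest singular value 2, smallest 8/885
condition number: 2 ÷ (8/885) = 221.2500
worst-case relative error ≤ 221.2500 × 1/150 = 1.4750
solve Ax = b  →  x = [-238.9440 -230.3276]
‖b‖₂ = 5.0000 and ‖x‖₂ = 331.8810
with δb = [-0.0325 0.0073], A·Δx = δb → ‖Δx‖ = 3.6875
relative error = 0.0111
tightness: 0.0111 against a bound of 1.4750 (unrounded ratio ≈ 0.0075)

0.0111
1.4750
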